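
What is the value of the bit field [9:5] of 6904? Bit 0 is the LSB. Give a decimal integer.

23

v = 01101011111000
Shift right by 5: 011010111
Mask low 5 bits: 10111 = 23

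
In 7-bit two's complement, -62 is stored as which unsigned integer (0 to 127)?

66

62 in 7 bits: 0111110
Invert: 1000001
Add 1:  1000010 = 66
(Check: 2^7 - 62 = 128 - 62 = 66.)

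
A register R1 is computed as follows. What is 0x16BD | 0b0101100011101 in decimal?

0x16BD = 1011010111101
b = 0101100011101
 OR → 1111110111101 = 8125

8125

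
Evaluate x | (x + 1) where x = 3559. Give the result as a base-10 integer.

3567

x = 110111100111 = 3559
x + 1 = 110111101000
OR    = 110111101111 = 3567
(x | (x + 1) sets the lowest cleared bit.)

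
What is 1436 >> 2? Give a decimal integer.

1436 = 10110011100
shift right by 2 → 00101100111 = 359
(equivalently, floor(1436 / 4))

359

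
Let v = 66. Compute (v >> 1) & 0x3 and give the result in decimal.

v = 01000010
Shift right by 1: 0100001
Mask low 2 bits: 01 = 1

1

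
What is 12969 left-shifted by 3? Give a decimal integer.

12969 = 00011001010101001
shift left by 3 → 11001010101001000 = 103752
(equivalently, 12969 × 2^3 = 12969 × 8)

103752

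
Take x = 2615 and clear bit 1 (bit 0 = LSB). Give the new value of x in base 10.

2613

x = 101000110111
bit 1 is currently 1; clear it via x & ~(1 << 1) = x & ~2
→ 101000110101 = 2613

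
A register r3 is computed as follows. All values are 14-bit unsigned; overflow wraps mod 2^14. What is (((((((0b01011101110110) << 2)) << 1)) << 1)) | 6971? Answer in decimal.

0b01011101110110 = 01011101110110
→ << 2 (mod 2^14) → 01110111011000 = 7640
→ << 1 (mod 2^14) → 11101110110000 = 15280
→ << 1 (mod 2^14) → 11011101100000 = 14176
6971 = 01101100111011
→ | → 11111101111011 = 16251

16251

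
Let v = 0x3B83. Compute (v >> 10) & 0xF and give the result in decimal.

14

v = 11101110000011
Shift right by 10: 1110
Mask low 4 bits: 1110 = 14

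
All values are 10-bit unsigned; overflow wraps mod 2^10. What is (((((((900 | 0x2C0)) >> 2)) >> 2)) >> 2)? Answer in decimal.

900 = 1110000100
0x2C0 = 1011000000
→ | → 1111000100 = 964
→ >> 2 → 0011110001 = 241
→ >> 2 → 0000111100 = 60
→ >> 2 → 0000001111 = 15

15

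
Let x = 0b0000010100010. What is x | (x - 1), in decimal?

163

x = 10100010 = 162
x - 1 = 10100001
OR    = 10100011 = 163
(x | (x - 1) sets all bits below the lowest set bit.)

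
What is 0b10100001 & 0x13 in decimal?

1

a = 10100001
0x13 = 00010011
AND → 00000001 = 1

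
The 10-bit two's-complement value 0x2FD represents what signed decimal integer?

-259

pattern = 1011111101 (MSB is 1 ⇒ negative)
Invert: 0100000010, add 1 → 0100000011 = 259, so the value is -259.
(Equivalently: 765 - 2^10 = 765 - 1024 = -259.)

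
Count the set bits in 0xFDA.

9

0xFDA = 111111011010
Count the 1s: 1 + 1 + 1 + 1 + 1 + 1 + 1 + 1 + 1 = 9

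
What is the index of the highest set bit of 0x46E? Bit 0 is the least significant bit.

10

0x46E = 10001101110
The topmost 1 is at position 10 (since 2^10 = 1024 ≤ 1134 < 2048).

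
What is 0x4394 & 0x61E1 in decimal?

0x4394 = 100001110010100
0x61E1 = 110000111100001
AND → 100000110000000 = 16768

16768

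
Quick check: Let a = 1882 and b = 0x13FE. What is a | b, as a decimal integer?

1882 = 0011101011010
0x13FE = 1001111111110
 OR → 1011111111110 = 6142

6142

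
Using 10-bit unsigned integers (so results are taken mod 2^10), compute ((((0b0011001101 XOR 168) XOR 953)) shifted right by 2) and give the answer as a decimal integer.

247

0b0011001101 = 0011001101
168 = 0010101000
→ XOR → 0001100101 = 101
953 = 1110111001
→ XOR → 1111011100 = 988
→ shifted right by 2 → 0011110111 = 247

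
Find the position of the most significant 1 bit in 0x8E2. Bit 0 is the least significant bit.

11

0x8E2 = 100011100010
The topmost 1 is at position 11 (since 2^11 = 2048 ≤ 2274 < 4096).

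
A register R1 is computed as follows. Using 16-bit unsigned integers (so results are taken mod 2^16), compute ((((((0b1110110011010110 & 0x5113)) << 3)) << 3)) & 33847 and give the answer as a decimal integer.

0b1110110011010110 = 1110110011010110
0x5113 = 0101000100010011
→ & → 0100000000010010 = 16402
→ << 3 (mod 2^16) → 0000000010010000 = 144
→ << 3 (mod 2^16) → 0000010010000000 = 1152
33847 = 1000010000110111
→ & → 0000010000000000 = 1024

1024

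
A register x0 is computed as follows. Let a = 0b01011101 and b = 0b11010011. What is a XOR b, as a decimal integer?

142

a = 01011101
b = 11010011
XOR → 10001110 = 142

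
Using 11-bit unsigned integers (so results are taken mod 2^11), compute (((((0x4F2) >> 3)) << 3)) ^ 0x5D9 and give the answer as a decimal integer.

0x4F2 = 10011110010
→ >> 3 → 00010011110 = 158
→ << 3 (mod 2^11) → 10011110000 = 1264
0x5D9 = 10111011001
→ ^ → 00100101001 = 297

297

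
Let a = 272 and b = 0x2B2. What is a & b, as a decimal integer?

16

272 = 0100010000
0x2B2 = 1010110010
AND → 0000010000 = 16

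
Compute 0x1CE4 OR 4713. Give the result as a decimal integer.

7917

0x1CE4 = 1110011100100
4713 = 1001001101001
 OR → 1111011101101 = 7917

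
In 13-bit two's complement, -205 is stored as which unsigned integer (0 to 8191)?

7987

205 in 13 bits: 0000011001101
Invert: 1111100110010
Add 1:  1111100110011 = 7987
(Check: 2^13 - 205 = 8192 - 205 = 7987.)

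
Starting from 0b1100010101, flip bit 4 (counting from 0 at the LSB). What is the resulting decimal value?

773

x = 1100010101
bit 4 is currently 1; toggle it via x ^ (1 << 4) = x ^ 16
→ 1100000101 = 773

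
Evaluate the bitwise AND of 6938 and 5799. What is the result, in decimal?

4610

6938 = 1101100011010
5799 = 1011010100111
AND → 1001000000010 = 4610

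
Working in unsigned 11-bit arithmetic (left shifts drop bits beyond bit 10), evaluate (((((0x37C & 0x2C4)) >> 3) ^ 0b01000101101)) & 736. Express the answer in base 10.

0x37C = 01101111100
0x2C4 = 01011000100
→ & → 01001000100 = 580
→ >> 3 → 00001001000 = 72
0b01000101101 = 01000101101
→ ^ → 01001100101 = 613
736 = 01011100000
→ & → 01001100000 = 608

608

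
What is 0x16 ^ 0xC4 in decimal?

0x16 = 00010110
0xC4 = 11000100
XOR → 11010010 = 210

210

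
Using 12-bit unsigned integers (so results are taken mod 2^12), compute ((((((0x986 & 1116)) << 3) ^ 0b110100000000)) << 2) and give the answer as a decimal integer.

1152

0x986 = 100110000110
1116 = 010001011100
→ & → 000000000100 = 4
→ << 3 (mod 2^12) → 000000100000 = 32
0b110100000000 = 110100000000
→ ^ → 110100100000 = 3360
→ << 2 (mod 2^12) → 010010000000 = 1152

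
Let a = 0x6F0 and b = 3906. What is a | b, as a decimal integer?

4082

0x6F0 = 011011110000
3906 = 111101000010
 OR → 111111110010 = 4082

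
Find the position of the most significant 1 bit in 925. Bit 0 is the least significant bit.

9

925 = 1110011101
The topmost 1 is at position 9 (since 2^9 = 512 ≤ 925 < 1024).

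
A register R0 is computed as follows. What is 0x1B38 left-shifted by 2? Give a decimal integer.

0x1B38 = 001101100111000
shift left by 2 → 110110011100000 = 27872
(equivalently, 6968 × 2^2 = 6968 × 4)

27872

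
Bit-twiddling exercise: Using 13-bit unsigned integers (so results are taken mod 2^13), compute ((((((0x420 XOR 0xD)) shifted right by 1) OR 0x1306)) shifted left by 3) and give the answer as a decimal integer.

0x420 = 0010000100000
0xD = 0000000001101
→ XOR → 0010000101101 = 1069
→ shifted right by 1 → 0001000010110 = 534
0x1306 = 1001100000110
→ OR → 1001100010110 = 4886
→ shifted left by 3 (mod 2^13) → 1100010110000 = 6320

6320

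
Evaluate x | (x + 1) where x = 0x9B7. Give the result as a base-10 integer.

x = 100110110111 = 2487
x + 1 = 100110111000
OR    = 100110111111 = 2495
(x | (x + 1) sets the lowest cleared bit.)

2495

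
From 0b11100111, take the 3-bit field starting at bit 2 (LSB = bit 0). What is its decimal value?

v = 11100111
Shift right by 2: 111001
Mask low 3 bits: 001 = 1

1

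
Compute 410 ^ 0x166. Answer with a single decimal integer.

410 = 110011010
0x166 = 101100110
XOR → 011111100 = 252

252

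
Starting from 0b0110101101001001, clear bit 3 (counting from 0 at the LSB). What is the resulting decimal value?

x = 0110101101001001
bit 3 is currently 1; clear it via x & ~(1 << 3) = x & ~8
→ 0110101101000001 = 27457

27457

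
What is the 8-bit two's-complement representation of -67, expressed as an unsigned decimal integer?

67 in 8 bits: 01000011
Invert: 10111100
Add 1:  10111101 = 189
(Check: 2^8 - 67 = 256 - 67 = 189.)

189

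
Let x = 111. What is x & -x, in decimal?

1

x = 1101111 = 111
-x (two's complement) = …0010001
AND   = 0000001 = 1
(x & -x isolates the lowest set bit of x.)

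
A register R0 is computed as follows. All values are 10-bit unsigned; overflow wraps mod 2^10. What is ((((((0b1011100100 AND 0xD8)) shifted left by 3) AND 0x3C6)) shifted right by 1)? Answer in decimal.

0b1011100100 = 1011100100
0xD8 = 0011011000
→ AND → 0011000000 = 192
→ shifted left by 3 (mod 2^10) → 1000000000 = 512
0x3C6 = 1111000110
→ AND → 1000000000 = 512
→ shifted right by 1 → 0100000000 = 256

256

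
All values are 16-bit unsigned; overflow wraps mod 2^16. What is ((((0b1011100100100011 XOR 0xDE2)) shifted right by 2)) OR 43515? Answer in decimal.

0b1011100100100011 = 1011100100100011
0xDE2 = 0000110111100010
→ XOR → 1011010011000001 = 46273
→ shifted right by 2 → 0010110100110000 = 11568
43515 = 1010100111111011
→ OR → 1010110111111011 = 44539

44539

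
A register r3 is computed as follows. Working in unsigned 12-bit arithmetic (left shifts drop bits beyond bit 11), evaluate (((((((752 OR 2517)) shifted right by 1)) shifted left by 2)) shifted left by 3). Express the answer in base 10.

752 = 001011110000
2517 = 100111010101
→ OR → 101111110101 = 3061
→ shifted right by 1 → 010111111010 = 1530
→ shifted left by 2 (mod 2^12) → 011111101000 = 2024
→ shifted left by 3 (mod 2^12) → 111101000000 = 3904

3904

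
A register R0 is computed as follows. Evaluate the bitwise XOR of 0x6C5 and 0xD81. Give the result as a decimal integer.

0x6C5 = 011011000101
0xD81 = 110110000001
XOR → 101101000100 = 2884

2884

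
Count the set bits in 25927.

8

25927 = 110010101000111
Count the 1s: 1 + 1 + 1 + 1 + 1 + 1 + 1 + 1 = 8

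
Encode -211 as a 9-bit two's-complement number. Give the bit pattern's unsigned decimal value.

211 in 9 bits: 011010011
Invert: 100101100
Add 1:  100101101 = 301
(Check: 2^9 - 211 = 512 - 211 = 301.)

301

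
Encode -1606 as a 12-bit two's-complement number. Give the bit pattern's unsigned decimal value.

1606 in 12 bits: 011001000110
Invert: 100110111001
Add 1:  100110111010 = 2490
(Check: 2^12 - 1606 = 4096 - 1606 = 2490.)

2490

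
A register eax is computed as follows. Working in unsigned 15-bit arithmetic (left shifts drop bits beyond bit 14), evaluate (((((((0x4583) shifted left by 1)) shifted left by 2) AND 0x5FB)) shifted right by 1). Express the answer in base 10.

0x4583 = 100010110000011
→ shifted left by 1 (mod 2^15) → 000101100000110 = 2822
→ shifted left by 2 (mod 2^15) → 010110000011000 = 11288
0x5FB = 000010111111011
→ AND → 000010000011000 = 1048
→ shifted right by 1 → 000001000001100 = 524

524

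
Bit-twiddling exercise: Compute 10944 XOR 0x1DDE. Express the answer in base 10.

10944 = 10101011000000
0x1DDE = 01110111011110
XOR → 11011100011110 = 14110

14110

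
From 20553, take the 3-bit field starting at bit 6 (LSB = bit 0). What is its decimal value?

1

v = 101000001001001
Shift right by 6: 101000001
Mask low 3 bits: 001 = 1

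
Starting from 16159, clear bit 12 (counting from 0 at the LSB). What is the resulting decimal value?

x = 11111100011111
bit 12 is currently 1; clear it via x & ~(1 << 12) = x & ~4096
→ 10111100011111 = 12063

12063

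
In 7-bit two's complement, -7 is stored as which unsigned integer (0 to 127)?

121

7 in 7 bits: 0000111
Invert: 1111000
Add 1:  1111001 = 121
(Check: 2^7 - 7 = 128 - 7 = 121.)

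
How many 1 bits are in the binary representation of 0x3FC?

0x3FC = 1111111100
Count the 1s: 1 + 1 + 1 + 1 + 1 + 1 + 1 + 1 = 8

8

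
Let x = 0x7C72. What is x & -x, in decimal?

x = 111110001110010 = 31858
-x (two's complement) = …000001110001110
AND   = 000000000000010 = 2
(x & -x isolates the lowest set bit of x.)

2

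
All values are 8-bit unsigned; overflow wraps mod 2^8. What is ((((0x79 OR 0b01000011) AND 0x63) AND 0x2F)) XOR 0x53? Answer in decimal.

112

0x79 = 01111001
0b01000011 = 01000011
→ OR → 01111011 = 123
0x63 = 01100011
→ AND → 01100011 = 99
0x2F = 00101111
→ AND → 00100011 = 35
0x53 = 01010011
→ XOR → 01110000 = 112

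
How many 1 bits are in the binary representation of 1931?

7

1931 = 11110001011
Count the 1s: 1 + 1 + 1 + 1 + 1 + 1 + 1 = 7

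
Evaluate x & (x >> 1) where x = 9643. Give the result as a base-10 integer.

x = 10010110101011 = 9643
x>>1 = 01001011010101
AND  = 00000010000001 = 129
(x & (x >> 1) has a 1 wherever x has two consecutive 1 bits.)

129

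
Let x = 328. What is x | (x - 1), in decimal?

x = 101001000 = 328
x - 1 = 101000111
OR    = 101001111 = 335
(x | (x - 1) sets all bits below the lowest set bit.)

335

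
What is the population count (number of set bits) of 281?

4

281 = 100011001
Count the 1s: 1 + 1 + 1 + 1 = 4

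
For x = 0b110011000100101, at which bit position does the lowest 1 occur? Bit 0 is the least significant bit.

0b110011000100101 = 110011000100101
Trailing zeros: 0, so the lowest set bit is bit 0 (value 1).

0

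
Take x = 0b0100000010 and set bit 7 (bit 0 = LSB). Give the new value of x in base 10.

386

x = 0100000010
bit 7 is currently 0; set it via x | (1 << 7) = x | 128
→ 0110000010 = 386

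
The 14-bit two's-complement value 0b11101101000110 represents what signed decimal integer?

-1210

pattern = 11101101000110 (MSB is 1 ⇒ negative)
Invert: 00010010111001, add 1 → 00010010111010 = 1210, so the value is -1210.
(Equivalently: 15174 - 2^14 = 15174 - 16384 = -1210.)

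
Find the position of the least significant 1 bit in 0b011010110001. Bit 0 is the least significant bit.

0b011010110001 = 11010110001
Trailing zeros: 0, so the lowest set bit is bit 0 (value 1).

0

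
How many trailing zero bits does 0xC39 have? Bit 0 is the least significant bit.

0xC39 = 110000111001
Trailing zeros: 0, so the lowest set bit is bit 0 (value 1).

0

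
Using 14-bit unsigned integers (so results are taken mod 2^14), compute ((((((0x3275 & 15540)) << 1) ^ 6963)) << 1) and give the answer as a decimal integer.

0x3275 = 11001001110101
15540 = 11110010110100
→ & → 11000000110100 = 12340
→ << 1 (mod 2^14) → 10000001101000 = 8296
6963 = 01101100110011
→ ^ → 11101101011011 = 15195
→ << 1 (mod 2^14) → 11011010110110 = 14006

14006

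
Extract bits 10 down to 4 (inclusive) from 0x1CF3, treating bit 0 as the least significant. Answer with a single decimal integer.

v = 01110011110011
Shift right by 4: 0111001111
Mask low 7 bits: 1001111 = 79

79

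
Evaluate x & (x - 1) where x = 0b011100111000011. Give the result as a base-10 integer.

x = 11100111000011 = 14787
x - 1 = 11100111000010
AND   = 11100111000010 = 14786
(x & (x - 1) clears the lowest set bit of x.)

14786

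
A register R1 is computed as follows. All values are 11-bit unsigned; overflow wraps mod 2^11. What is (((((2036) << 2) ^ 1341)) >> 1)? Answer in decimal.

2036 = 11111110100
→ << 2 (mod 2^11) → 11111010000 = 2000
1341 = 10100111101
→ ^ → 01011101101 = 749
→ >> 1 → 00101110110 = 374

374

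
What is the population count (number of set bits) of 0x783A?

0x783A = 111100000111010
Count the 1s: 1 + 1 + 1 + 1 + 1 + 1 + 1 + 1 = 8

8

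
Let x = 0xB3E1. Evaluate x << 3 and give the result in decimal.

368392

0xB3E1 = 0001011001111100001
shift left by 3 → 1011001111100001000 = 368392
(equivalently, 46049 × 2^3 = 46049 × 8)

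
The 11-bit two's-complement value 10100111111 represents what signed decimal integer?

pattern = 10100111111 (MSB is 1 ⇒ negative)
Invert: 01011000000, add 1 → 01011000001 = 705, so the value is -705.
(Equivalently: 1343 - 2^11 = 1343 - 2048 = -705.)

-705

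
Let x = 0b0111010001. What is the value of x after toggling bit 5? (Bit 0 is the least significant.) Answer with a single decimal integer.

x = 0111010001
bit 5 is currently 0; toggle it via x ^ (1 << 5) = x ^ 32
→ 0111110001 = 497

497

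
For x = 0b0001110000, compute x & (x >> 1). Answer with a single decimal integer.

48

x = 1110000 = 112
x>>1 = 0111000
AND  = 0110000 = 48
(x & (x >> 1) has a 1 wherever x has two consecutive 1 bits.)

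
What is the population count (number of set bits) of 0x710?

0x710 = 11100010000
Count the 1s: 1 + 1 + 1 + 1 = 4

4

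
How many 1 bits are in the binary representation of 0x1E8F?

9

0x1E8F = 1111010001111
Count the 1s: 1 + 1 + 1 + 1 + 1 + 1 + 1 + 1 + 1 = 9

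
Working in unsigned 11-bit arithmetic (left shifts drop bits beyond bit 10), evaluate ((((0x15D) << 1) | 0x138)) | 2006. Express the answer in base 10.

2046

0x15D = 00101011101
→ << 1 (mod 2^11) → 01010111010 = 698
0x138 = 00100111000
→ | → 01110111010 = 954
2006 = 11111010110
→ | → 11111111110 = 2046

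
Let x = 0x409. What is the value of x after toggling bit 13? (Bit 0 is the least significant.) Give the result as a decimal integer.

x = 00010000001001
bit 13 is currently 0; toggle it via x ^ (1 << 13) = x ^ 8192
→ 10010000001001 = 9225

9225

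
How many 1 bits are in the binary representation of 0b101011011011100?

n = 101011011011100
Count the 1s: 1 + 1 + 1 + 1 + 1 + 1 + 1 + 1 + 1 = 9

9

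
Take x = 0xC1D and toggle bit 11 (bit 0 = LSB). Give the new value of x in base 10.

1053

x = 0110000011101
bit 11 is currently 1; toggle it via x ^ (1 << 11) = x ^ 2048
→ 0010000011101 = 1053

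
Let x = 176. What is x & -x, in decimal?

16

x = 10110000 = 176
-x (two's complement) = …01010000
AND   = 00010000 = 16
(x & -x isolates the lowest set bit of x.)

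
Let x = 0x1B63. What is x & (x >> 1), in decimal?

2337

x = 1101101100011 = 7011
x>>1 = 0110110110001
AND  = 0100100100001 = 2337
(x & (x >> 1) has a 1 wherever x has two consecutive 1 bits.)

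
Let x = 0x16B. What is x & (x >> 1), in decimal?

33

x = 101101011 = 363
x>>1 = 010110101
AND  = 000100001 = 33
(x & (x >> 1) has a 1 wherever x has two consecutive 1 bits.)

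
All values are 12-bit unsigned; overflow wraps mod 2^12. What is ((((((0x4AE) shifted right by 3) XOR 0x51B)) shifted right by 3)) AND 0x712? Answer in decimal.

16

0x4AE = 010010101110
→ shifted right by 3 → 000010010101 = 149
0x51B = 010100011011
→ XOR → 010110001110 = 1422
→ shifted right by 3 → 000010110001 = 177
0x712 = 011100010010
→ AND → 000000010000 = 16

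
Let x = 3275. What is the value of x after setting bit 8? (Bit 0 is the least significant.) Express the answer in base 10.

3531

x = 0110011001011
bit 8 is currently 0; set it via x | (1 << 8) = x | 256
→ 0110111001011 = 3531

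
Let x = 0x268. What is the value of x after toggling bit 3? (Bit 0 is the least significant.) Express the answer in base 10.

608

x = 1001101000
bit 3 is currently 1; toggle it via x ^ (1 << 3) = x ^ 8
→ 1001100000 = 608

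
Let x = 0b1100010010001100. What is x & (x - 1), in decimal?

x = 1100010010001100 = 50316
x - 1 = 1100010010001011
AND   = 1100010010001000 = 50312
(x & (x - 1) clears the lowest set bit of x.)

50312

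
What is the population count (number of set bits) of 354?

354 = 101100010
Count the 1s: 1 + 1 + 1 + 1 = 4

4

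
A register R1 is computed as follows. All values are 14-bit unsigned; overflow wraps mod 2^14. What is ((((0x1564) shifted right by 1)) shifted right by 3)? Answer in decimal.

342

0x1564 = 01010101100100
→ shifted right by 1 → 00101010110010 = 2738
→ shifted right by 3 → 00000101010110 = 342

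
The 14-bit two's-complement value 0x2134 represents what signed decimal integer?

pattern = 10000100110100 (MSB is 1 ⇒ negative)
Invert: 01111011001011, add 1 → 01111011001100 = 7884, so the value is -7884.
(Equivalently: 8500 - 2^14 = 8500 - 16384 = -7884.)

-7884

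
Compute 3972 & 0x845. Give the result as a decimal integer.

2052

3972 = 111110000100
0x845 = 100001000101
AND → 100000000100 = 2052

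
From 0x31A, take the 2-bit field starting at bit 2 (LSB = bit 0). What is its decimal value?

v = 1100011010
Shift right by 2: 11000110
Mask low 2 bits: 10 = 2

2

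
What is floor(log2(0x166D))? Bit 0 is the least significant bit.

0x166D = 1011001101101
The topmost 1 is at position 12 (since 2^12 = 4096 ≤ 5741 < 8192).

12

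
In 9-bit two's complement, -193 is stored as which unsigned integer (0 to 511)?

193 in 9 bits: 011000001
Invert: 100111110
Add 1:  100111111 = 319
(Check: 2^9 - 193 = 512 - 193 = 319.)

319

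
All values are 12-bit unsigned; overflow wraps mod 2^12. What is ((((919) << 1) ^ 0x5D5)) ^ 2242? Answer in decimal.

2617

919 = 001110010111
→ << 1 (mod 2^12) → 011100101110 = 1838
0x5D5 = 010111010101
→ ^ → 001011111011 = 763
2242 = 100011000010
→ ^ → 101000111001 = 2617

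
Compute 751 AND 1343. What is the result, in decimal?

47

751 = 01011101111
1343 = 10100111111
AND → 00000101111 = 47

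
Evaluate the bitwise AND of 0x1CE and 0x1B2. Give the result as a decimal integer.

0x1CE = 111001110
0x1B2 = 110110010
AND → 110000010 = 386

386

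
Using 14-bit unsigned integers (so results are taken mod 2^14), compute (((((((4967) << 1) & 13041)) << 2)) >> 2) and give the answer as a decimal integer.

4967 = 01001101100111
→ << 1 (mod 2^14) → 10011011001110 = 9934
13041 = 11001011110001
→ & → 10001011000000 = 8896
→ << 2 (mod 2^14) → 00101100000000 = 2816
→ >> 2 → 00001011000000 = 704

704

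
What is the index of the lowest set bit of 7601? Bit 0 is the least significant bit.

0

7601 = 1110110110001
Trailing zeros: 0, so the lowest set bit is bit 0 (value 1).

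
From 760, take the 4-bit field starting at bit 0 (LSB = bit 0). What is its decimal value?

8

v = 1011111000
Shift right by 0: 1011111000
Mask low 4 bits: 1000 = 8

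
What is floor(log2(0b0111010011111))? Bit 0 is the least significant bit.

11

0b0111010011111 = 111010011111
The topmost 1 is at position 11 (since 2^11 = 2048 ≤ 3743 < 4096).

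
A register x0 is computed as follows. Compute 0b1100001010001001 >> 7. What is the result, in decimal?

389

x = 1100001010001001
shift right by 7 → 0000000110000101 = 389
(equivalently, floor(49801 / 128))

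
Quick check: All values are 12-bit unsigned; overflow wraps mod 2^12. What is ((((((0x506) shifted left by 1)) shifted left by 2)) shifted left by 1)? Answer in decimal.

96

0x506 = 010100000110
→ shifted left by 1 (mod 2^12) → 101000001100 = 2572
→ shifted left by 2 (mod 2^12) → 100000110000 = 2096
→ shifted left by 1 (mod 2^12) → 000001100000 = 96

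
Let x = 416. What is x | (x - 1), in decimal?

x = 110100000 = 416
x - 1 = 110011111
OR    = 110111111 = 447
(x | (x - 1) sets all bits below the lowest set bit.)

447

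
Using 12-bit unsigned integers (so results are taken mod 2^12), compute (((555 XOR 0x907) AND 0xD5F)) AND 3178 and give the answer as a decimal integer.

555 = 001000101011
0x907 = 100100000111
→ XOR → 101100101100 = 2860
0xD5F = 110101011111
→ AND → 100100001100 = 2316
3178 = 110001101010
→ AND → 100000001000 = 2056

2056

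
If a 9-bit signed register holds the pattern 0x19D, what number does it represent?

-99

pattern = 110011101 (MSB is 1 ⇒ negative)
Invert: 001100010, add 1 → 001100011 = 99, so the value is -99.
(Equivalently: 413 - 2^9 = 413 - 512 = -99.)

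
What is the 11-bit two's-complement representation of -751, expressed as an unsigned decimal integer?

1297

751 in 11 bits: 01011101111
Invert: 10100010000
Add 1:  10100010001 = 1297
(Check: 2^11 - 751 = 2048 - 751 = 1297.)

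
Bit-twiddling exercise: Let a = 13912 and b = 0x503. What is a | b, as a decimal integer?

14171

13912 = 11011001011000
0x503 = 00010100000011
 OR → 11011101011011 = 14171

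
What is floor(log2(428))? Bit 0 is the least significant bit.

428 = 110101100
The topmost 1 is at position 8 (since 2^8 = 256 ≤ 428 < 512).

8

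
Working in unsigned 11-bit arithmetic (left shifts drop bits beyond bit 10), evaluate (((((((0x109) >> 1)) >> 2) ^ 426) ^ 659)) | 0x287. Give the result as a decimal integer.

927

0x109 = 00100001001
→ >> 1 → 00010000100 = 132
→ >> 2 → 00000100001 = 33
426 = 00110101010
→ ^ → 00110001011 = 395
659 = 01010010011
→ ^ → 01100011000 = 792
0x287 = 01010000111
→ | → 01110011111 = 927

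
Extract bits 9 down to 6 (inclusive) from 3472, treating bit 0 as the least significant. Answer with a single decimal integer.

v = 0110110010000
Shift right by 6: 0110110
Mask low 4 bits: 0110 = 6

6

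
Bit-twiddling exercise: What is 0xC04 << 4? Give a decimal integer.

49216

0xC04 = 0000110000000100
shift left by 4 → 1100000001000000 = 49216
(equivalently, 3076 × 2^4 = 3076 × 16)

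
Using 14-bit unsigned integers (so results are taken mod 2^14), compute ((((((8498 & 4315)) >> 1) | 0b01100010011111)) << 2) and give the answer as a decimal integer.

8828

8498 = 10000100110010
4315 = 01000011011011
→ & → 00000000010010 = 18
→ >> 1 → 00000000001001 = 9
0b01100010011111 = 01100010011111
→ | → 01100010011111 = 6303
→ << 2 (mod 2^14) → 10001001111100 = 8828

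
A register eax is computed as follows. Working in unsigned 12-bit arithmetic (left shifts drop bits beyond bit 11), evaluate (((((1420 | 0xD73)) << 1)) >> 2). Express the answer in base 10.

1420 = 010110001100
0xD73 = 110101110011
→ | → 110111111111 = 3583
→ << 1 (mod 2^12) → 101111111110 = 3070
→ >> 2 → 001011111111 = 767

767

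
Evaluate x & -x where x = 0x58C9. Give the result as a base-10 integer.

x = 101100011001001 = 22729
-x (two's complement) = …010011100110111
AND   = 000000000000001 = 1
(x & -x isolates the lowest set bit of x.)

1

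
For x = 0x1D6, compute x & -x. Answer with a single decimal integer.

2

x = 111010110 = 470
-x (two's complement) = …000101010
AND   = 000000010 = 2
(x & -x isolates the lowest set bit of x.)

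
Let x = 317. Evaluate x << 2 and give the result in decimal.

317 = 00100111101
shift left by 2 → 10011110100 = 1268
(equivalently, 317 × 2^2 = 317 × 4)

1268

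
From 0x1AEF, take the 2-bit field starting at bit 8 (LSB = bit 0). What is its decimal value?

2

v = 01101011101111
Shift right by 8: 011010
Mask low 2 bits: 10 = 2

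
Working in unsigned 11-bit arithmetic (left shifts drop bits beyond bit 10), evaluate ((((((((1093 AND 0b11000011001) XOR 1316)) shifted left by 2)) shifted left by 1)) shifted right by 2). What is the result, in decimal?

1093 = 10001000101
0b11000011001 = 11000011001
→ AND → 10000000001 = 1025
1316 = 10100100100
→ XOR → 00100100101 = 293
→ shifted left by 2 (mod 2^11) → 10010010100 = 1172
→ shifted left by 1 (mod 2^11) → 00100101000 = 296
→ shifted right by 2 → 00001001010 = 74

74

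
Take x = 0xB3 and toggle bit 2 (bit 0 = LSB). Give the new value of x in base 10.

183

x = 10110011
bit 2 is currently 0; toggle it via x ^ (1 << 2) = x ^ 4
→ 10110111 = 183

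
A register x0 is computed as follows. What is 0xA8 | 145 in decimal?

185

0xA8 = 10101000
145 = 10010001
 OR → 10111001 = 185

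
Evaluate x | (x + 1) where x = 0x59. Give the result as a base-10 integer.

91

x = 1011001 = 89
x + 1 = 1011010
OR    = 1011011 = 91
(x | (x + 1) sets the lowest cleared bit.)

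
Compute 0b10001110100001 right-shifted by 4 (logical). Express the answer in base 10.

570

x = 10001110100001
shift right by 4 → 00001000111010 = 570
(equivalently, floor(9121 / 16))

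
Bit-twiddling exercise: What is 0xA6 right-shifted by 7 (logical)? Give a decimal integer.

1

0xA6 = 10100110
shift right by 7 → 00000001 = 1
(equivalently, floor(166 / 128))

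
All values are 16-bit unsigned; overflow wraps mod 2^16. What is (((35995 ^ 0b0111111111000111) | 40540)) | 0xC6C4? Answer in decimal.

35995 = 1000110010011011
0b0111111111000111 = 0111111111000111
→ ^ → 1111001101011100 = 62300
40540 = 1001111001011100
→ | → 1111111101011100 = 65372
0xC6C4 = 1100011011000100
→ | → 1111111111011100 = 65500

65500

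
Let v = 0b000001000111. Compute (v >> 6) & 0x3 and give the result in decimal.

1

v = 000001000111
Shift right by 6: 000001
Mask low 2 bits: 01 = 1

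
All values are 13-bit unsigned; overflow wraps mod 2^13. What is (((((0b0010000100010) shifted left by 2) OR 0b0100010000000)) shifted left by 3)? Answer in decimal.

0b0010000100010 = 0010000100010
→ shifted left by 2 (mod 2^13) → 1000010001000 = 4232
0b0100010000000 = 0100010000000
→ OR → 1100010001000 = 6280
→ shifted left by 3 (mod 2^13) → 0010001000000 = 1088

1088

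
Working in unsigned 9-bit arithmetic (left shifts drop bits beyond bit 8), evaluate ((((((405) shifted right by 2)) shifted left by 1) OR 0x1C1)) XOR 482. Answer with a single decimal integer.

405 = 110010101
→ shifted right by 2 → 001100101 = 101
→ shifted left by 1 (mod 2^9) → 011001010 = 202
0x1C1 = 111000001
→ OR → 111001011 = 459
482 = 111100010
→ XOR → 000101001 = 41

41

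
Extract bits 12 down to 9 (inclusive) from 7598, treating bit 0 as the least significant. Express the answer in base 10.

14

v = 1110110101110
Shift right by 9: 1110
Mask low 4 bits: 1110 = 14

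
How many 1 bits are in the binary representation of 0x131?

4

0x131 = 100110001
Count the 1s: 1 + 1 + 1 + 1 = 4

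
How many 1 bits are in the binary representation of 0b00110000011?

4

n = 110000011
Count the 1s: 1 + 1 + 1 + 1 = 4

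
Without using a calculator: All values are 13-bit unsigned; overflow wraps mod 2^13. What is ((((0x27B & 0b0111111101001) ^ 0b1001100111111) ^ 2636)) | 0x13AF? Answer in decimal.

7103

0x27B = 0001001111011
0b0111111101001 = 0111111101001
→ & → 0001001101001 = 617
0b1001100111111 = 1001100111111
→ ^ → 1000101010110 = 4438
2636 = 0101001001100
→ ^ → 1101100011010 = 6938
0x13AF = 1001110101111
→ | → 1101110111111 = 7103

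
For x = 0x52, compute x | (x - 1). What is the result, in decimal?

x = 1010010 = 82
x - 1 = 1010001
OR    = 1010011 = 83
(x | (x - 1) sets all bits below the lowest set bit.)

83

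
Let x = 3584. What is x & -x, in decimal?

512

x = 111000000000 = 3584
-x (two's complement) = …001000000000
AND   = 001000000000 = 512
(x & -x isolates the lowest set bit of x.)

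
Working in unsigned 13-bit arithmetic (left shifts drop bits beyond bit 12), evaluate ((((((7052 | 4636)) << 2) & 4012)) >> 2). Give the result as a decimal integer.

7052 = 1101110001100
4636 = 1001000011100
→ | → 1101110011100 = 7068
→ << 2 (mod 2^13) → 0111001110000 = 3696
4012 = 0111110101100
→ & → 0111000100000 = 3616
→ >> 2 → 0001110001000 = 904

904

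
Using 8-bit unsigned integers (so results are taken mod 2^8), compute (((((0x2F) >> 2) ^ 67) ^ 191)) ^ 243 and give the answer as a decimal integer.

0x2F = 00101111
→ >> 2 → 00001011 = 11
67 = 01000011
→ ^ → 01001000 = 72
191 = 10111111
→ ^ → 11110111 = 247
243 = 11110011
→ ^ → 00000100 = 4

4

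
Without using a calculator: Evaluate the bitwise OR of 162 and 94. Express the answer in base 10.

162 = 10100010
94 = 01011110
 OR → 11111110 = 254

254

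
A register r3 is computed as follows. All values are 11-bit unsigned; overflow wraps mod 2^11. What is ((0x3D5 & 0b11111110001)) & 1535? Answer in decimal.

465

0x3D5 = 01111010101
0b11111110001 = 11111110001
→ & → 01111010001 = 977
1535 = 10111111111
→ & → 00111010001 = 465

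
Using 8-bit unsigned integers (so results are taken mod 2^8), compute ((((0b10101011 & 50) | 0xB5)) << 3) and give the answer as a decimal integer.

184

0b10101011 = 10101011
50 = 00110010
→ & → 00100010 = 34
0xB5 = 10110101
→ | → 10110111 = 183
→ << 3 (mod 2^8) → 10111000 = 184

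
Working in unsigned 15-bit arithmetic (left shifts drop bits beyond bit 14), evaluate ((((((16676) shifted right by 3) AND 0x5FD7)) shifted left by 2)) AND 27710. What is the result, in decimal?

8208

16676 = 100000100100100
→ shifted right by 3 → 000100000100100 = 2084
0x5FD7 = 101111111010111
→ AND → 000100000000100 = 2052
→ shifted left by 2 (mod 2^15) → 010000000010000 = 8208
27710 = 110110000111110
→ AND → 010000000010000 = 8208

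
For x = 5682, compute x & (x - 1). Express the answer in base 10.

x = 1011000110010 = 5682
x - 1 = 1011000110001
AND   = 1011000110000 = 5680
(x & (x - 1) clears the lowest set bit of x.)

5680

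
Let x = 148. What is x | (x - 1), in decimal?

x = 10010100 = 148
x - 1 = 10010011
OR    = 10010111 = 151
(x | (x - 1) sets all bits below the lowest set bit.)

151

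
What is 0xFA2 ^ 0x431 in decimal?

0xFA2 = 111110100010
0x431 = 010000110001
XOR → 101110010011 = 2963

2963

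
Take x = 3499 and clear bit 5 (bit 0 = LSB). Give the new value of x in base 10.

3467

x = 0110110101011
bit 5 is currently 1; clear it via x & ~(1 << 5) = x & ~32
→ 0110110001011 = 3467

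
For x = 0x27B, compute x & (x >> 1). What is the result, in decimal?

57

x = 1001111011 = 635
x>>1 = 0100111101
AND  = 0000111001 = 57
(x & (x >> 1) has a 1 wherever x has two consecutive 1 bits.)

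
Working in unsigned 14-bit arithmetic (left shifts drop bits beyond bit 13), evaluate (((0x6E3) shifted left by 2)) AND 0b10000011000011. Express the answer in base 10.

128

0x6E3 = 00011011100011
→ shifted left by 2 (mod 2^14) → 01101110001100 = 7052
0b10000011000011 = 10000011000011
→ AND → 00000010000000 = 128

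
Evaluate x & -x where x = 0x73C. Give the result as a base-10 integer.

4

x = 11100111100 = 1852
-x (two's complement) = …00011000100
AND   = 00000000100 = 4
(x & -x isolates the lowest set bit of x.)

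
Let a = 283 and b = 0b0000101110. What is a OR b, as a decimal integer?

319

283 = 100011011
b = 000101110
 OR → 100111111 = 319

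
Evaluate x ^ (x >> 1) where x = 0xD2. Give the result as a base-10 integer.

x = 11010010 = 210
x>>1 = 01101001
XOR  = 10111011 = 187
(x ^ (x >> 1) gives the standard binary-reflected Gray code of x.)

187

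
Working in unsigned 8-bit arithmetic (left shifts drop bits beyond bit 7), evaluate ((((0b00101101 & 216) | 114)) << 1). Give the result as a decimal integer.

244

0b00101101 = 00101101
216 = 11011000
→ & → 00001000 = 8
114 = 01110010
→ | → 01111010 = 122
→ << 1 (mod 2^8) → 11110100 = 244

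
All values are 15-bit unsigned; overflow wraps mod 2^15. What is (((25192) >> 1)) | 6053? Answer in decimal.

25192 = 110001001101000
→ >> 1 → 011000100110100 = 12596
6053 = 001011110100101
→ | → 011011110110101 = 14261

14261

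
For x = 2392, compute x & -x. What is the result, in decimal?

x = 100101011000 = 2392
-x (two's complement) = …011010101000
AND   = 000000001000 = 8
(x & -x isolates the lowest set bit of x.)

8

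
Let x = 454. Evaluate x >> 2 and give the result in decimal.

454 = 111000110
shift right by 2 → 001110001 = 113
(equivalently, floor(454 / 4))

113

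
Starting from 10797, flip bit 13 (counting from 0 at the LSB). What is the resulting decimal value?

x = 10101000101101
bit 13 is currently 1; toggle it via x ^ (1 << 13) = x ^ 8192
→ 00101000101101 = 2605

2605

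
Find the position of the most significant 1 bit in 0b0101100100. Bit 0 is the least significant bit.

8

0b0101100100 = 101100100
The topmost 1 is at position 8 (since 2^8 = 256 ≤ 356 < 512).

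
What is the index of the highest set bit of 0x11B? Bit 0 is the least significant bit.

0x11B = 100011011
The topmost 1 is at position 8 (since 2^8 = 256 ≤ 283 < 512).

8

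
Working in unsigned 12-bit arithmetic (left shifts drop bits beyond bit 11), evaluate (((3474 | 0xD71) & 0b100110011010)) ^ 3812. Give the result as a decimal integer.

3474 = 110110010010
0xD71 = 110101110001
→ | → 110111110011 = 3571
0b100110011010 = 100110011010
→ & → 100110010010 = 2450
3812 = 111011100100
→ ^ → 011101110110 = 1910

1910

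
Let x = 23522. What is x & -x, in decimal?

x = 101101111100010 = 23522
-x (two's complement) = …010010000011110
AND   = 000000000000010 = 2
(x & -x isolates the lowest set bit of x.)

2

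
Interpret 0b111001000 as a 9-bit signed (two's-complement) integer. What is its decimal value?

-56

pattern = 111001000 (MSB is 1 ⇒ negative)
Invert: 000110111, add 1 → 000111000 = 56, so the value is -56.
(Equivalently: 456 - 2^9 = 456 - 512 = -56.)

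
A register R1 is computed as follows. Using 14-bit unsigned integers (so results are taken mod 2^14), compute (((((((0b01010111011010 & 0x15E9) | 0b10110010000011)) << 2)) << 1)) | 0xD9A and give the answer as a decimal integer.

12250

0b01010111011010 = 01010111011010
0x15E9 = 01010111101001
→ & → 01010111001000 = 5576
0b10110010000011 = 10110010000011
→ | → 11110111001011 = 15819
→ << 2 (mod 2^14) → 11011100101100 = 14124
→ << 1 (mod 2^14) → 10111001011000 = 11864
0xD9A = 00110110011010
→ | → 10111111011010 = 12250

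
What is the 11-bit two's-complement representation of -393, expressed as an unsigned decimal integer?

393 in 11 bits: 00110001001
Invert: 11001110110
Add 1:  11001110111 = 1655
(Check: 2^11 - 393 = 2048 - 393 = 1655.)

1655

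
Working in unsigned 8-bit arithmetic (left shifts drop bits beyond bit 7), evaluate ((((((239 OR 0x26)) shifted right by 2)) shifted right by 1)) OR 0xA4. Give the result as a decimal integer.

189

239 = 11101111
0x26 = 00100110
→ OR → 11101111 = 239
→ shifted right by 2 → 00111011 = 59
→ shifted right by 1 → 00011101 = 29
0xA4 = 10100100
→ OR → 10111101 = 189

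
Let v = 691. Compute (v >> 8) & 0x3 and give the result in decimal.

2

v = 01010110011
Shift right by 8: 010
Mask low 2 bits: 10 = 2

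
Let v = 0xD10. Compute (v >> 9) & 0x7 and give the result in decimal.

v = 110100010000
Shift right by 9: 110
Mask low 3 bits: 110 = 6

6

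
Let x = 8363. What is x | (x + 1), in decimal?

8367

x = 10000010101011 = 8363
x + 1 = 10000010101100
OR    = 10000010101111 = 8367
(x | (x + 1) sets the lowest cleared bit.)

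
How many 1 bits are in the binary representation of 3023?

3023 = 101111001111
Count the 1s: 1 + 1 + 1 + 1 + 1 + 1 + 1 + 1 + 1 = 9

9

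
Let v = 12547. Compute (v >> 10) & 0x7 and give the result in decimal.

v = 11000100000011
Shift right by 10: 1100
Mask low 3 bits: 100 = 4

4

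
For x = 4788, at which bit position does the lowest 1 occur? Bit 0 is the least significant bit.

2

4788 = 1001010110100
Trailing zeros: 2, so the lowest set bit is bit 2 (value 4).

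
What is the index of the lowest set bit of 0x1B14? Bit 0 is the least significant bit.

2

0x1B14 = 1101100010100
Trailing zeros: 2, so the lowest set bit is bit 2 (value 4).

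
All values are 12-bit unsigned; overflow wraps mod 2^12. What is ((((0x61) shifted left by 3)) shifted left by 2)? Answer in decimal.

3104

0x61 = 000001100001
→ shifted left by 3 (mod 2^12) → 001100001000 = 776
→ shifted left by 2 (mod 2^12) → 110000100000 = 3104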